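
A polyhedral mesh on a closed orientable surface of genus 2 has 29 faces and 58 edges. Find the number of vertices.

27

For a closed orientable surface of genus 2, χ = 2 − 2·2 = -2.
V = -2 + E − F = -2 + 58 − 29 = 27.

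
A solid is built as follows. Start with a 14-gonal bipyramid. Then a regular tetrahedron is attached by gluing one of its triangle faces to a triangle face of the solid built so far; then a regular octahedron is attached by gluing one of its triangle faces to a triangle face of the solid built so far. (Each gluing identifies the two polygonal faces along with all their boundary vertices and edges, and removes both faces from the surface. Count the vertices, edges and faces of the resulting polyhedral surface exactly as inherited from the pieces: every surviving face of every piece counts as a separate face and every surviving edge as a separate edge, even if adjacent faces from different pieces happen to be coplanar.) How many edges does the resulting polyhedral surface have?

A 14-gonal bipyramid: V=16, E=42, F=28.
Attach a regular tetrahedron (V=4, E=6, F=4) along a 3-gon: merge 3 vertices and 3 edges, delete both glued faces → V=17, E=45, F=30.
Attach a regular octahedron (V=6, E=12, F=8) along a 3-gon: merge 3 vertices and 3 edges, delete both glued faces → V=20, E=54, F=36.
Check: V − E + F = 20 − 54 + 36 = 2.

54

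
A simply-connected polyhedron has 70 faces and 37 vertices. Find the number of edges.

Here V − E + F = 2.
E = V + F − (2) = 37 + 70 − (2) = 105.

105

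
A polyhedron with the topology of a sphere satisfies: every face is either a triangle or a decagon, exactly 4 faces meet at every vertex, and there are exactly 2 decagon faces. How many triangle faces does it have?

20

Let x be the number of triangles; then F = 2 + x.
Edge–face incidences: 2E = 10·2 + 3·x = 20 + 3x.
Every vertex has degree 4, so 4V = 2E.
Euler: V − E + F = 2 ⇒ (2E)/4 − E + (2 + x) = 2.
Multiply by 8: 2·(2E) − 4·(2E) + 8·(2 + x) = 16, i.e. 16 + 8x − 2·(20 + 3x) = 16.
Collecting terms: 2x − 24 = 16, so 2x = 40, so x = 20.
Then 2E = 20 + 3·20 = 80, so E = 40, V = 2E/4 = 20, F = 2 + 20 = 22.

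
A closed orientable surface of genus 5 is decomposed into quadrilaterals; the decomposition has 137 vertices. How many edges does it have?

290

χ = 2 − 2·5 = -8, and every face is a square so 4F = 2E.
V − E + F = -8 with E = 4F/2 gives 137 − (4/2 − 1)·F = -8, so F = 145 and E = 290.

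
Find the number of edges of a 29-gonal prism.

87

A prism on an n-gon has two n-gon bases and n rectangular sides: V = 2·29 = 58, E = 3·29 = 87, F = 29 + 2 = 31.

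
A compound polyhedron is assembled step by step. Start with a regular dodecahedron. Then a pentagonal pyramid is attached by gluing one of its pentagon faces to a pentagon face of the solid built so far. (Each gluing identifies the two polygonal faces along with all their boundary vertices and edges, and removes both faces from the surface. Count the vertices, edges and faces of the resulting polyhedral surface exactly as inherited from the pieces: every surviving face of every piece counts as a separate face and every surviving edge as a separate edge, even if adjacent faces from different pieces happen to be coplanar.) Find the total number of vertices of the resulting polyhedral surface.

21

A regular dodecahedron: V=20, E=30, F=12.
Attach a pentagonal pyramid (V=6, E=10, F=6) along a 5-gon: merge 5 vertices and 5 edges, delete both glued faces → V=21, E=35, F=16.
Check: V − E + F = 21 − 35 + 16 = 2.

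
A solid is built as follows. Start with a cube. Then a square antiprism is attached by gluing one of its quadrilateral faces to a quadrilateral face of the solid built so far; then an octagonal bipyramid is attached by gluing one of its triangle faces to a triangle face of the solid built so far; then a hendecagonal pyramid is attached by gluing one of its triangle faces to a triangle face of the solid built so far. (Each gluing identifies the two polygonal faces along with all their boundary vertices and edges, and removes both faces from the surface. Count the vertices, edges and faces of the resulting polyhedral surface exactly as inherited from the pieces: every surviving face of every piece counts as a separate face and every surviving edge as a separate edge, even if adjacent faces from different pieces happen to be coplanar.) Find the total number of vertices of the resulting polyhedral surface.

28

A cube: V=8, E=12, F=6.
Attach a square antiprism (V=8, E=16, F=10) along a 4-gon: merge 4 vertices and 4 edges, delete both glued faces → V=12, E=24, F=14.
Attach an octagonal bipyramid (V=10, E=24, F=16) along a 3-gon: merge 3 vertices and 3 edges, delete both glued faces → V=19, E=45, F=28.
Attach a hendecagonal pyramid (V=12, E=22, F=12) along a 3-gon: merge 3 vertices and 3 edges, delete both glued faces → V=28, E=64, F=38.
Check: V − E + F = 28 − 64 + 38 = 2.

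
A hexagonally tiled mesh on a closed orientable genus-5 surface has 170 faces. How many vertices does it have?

χ = 2 − 2·5 = -8, and every face is a hexagon so 6F = 2E.
E = 6·170/2 = 510. Then V = -8 + E − F = -8 + 510 − 170 = 332.

332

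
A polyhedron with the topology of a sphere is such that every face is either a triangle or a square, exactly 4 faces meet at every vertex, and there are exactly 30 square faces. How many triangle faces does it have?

8

Let x be the number of triangles; then F = 30 + x.
Edge–face incidences: 2E = 4·30 + 3·x = 120 + 3x.
Every vertex has degree 4, so 4V = 2E.
Euler: V − E + F = 2 ⇒ (2E)/4 − E + (30 + x) = 2.
Multiply by 8: 2·(2E) − 4·(2E) + 8·(30 + x) = 16, i.e. 240 + 8x − 2·(120 + 3x) = 16.
Collecting terms: 2x = 16, so x = 8.
Then 2E = 120 + 3·8 = 144, so E = 72, V = 2E/4 = 36, F = 30 + 8 = 38.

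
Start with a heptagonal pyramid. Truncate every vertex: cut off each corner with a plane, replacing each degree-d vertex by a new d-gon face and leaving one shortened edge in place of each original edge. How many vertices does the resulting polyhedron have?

The base solid has V = 8, E = 14, F = 8.
Truncation replaces each original edge-end by a new vertex, so V′ = 2E = 28.
Each original edge survives, and each old vertex of degree d contributes d new edges; summing degrees gives Σd = 2E, so E′ = E + 2E = 3E = 42.
Each original face survives and each original vertex becomes one new face: F′ = F + V = 16.

28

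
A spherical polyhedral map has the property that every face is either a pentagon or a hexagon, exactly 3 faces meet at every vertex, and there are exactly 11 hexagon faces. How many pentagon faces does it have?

Let x be the number of pentagons; then F = 11 + x.
Edge–face incidences: 2E = 6·11 + 5·x = 66 + 5x.
Every vertex has degree 3, so 3V = 2E.
Euler: V − E + F = 2 ⇒ (2E)/3 − E + (11 + x) = 2.
Multiply by 6: 2·(2E) − 3·(2E) + 6·(11 + x) = 12, i.e. 66 + 6x − (66 + 5x) = 12.
Collecting terms: x = 12.
Then 2E = 66 + 5·12 = 126, so E = 63, V = 2E/3 = 42, F = 11 + 12 = 23.

12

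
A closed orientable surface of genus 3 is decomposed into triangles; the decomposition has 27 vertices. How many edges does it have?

χ = 2 − 2·3 = -4, and every face is a triangle so 3F = 2E.
V − E + F = -4 with E = 3F/2 gives 27 − (3/2 − 1)·F = -4, so F = 62 and E = 93.

93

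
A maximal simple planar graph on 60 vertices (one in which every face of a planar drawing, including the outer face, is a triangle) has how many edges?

In a plane triangulation 3F = 2E and V − E + F = 2, so E = 3V − 6 = 3·60 − 6 = 174.

174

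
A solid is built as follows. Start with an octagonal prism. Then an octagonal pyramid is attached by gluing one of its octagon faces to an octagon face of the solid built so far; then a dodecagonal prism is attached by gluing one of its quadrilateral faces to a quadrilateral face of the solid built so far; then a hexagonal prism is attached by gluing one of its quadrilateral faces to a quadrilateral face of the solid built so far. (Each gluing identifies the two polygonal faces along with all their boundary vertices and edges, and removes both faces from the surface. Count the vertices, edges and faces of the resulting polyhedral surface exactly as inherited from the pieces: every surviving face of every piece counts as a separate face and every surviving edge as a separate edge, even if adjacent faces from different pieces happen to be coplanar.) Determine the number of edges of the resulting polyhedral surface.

An octagonal prism: V=16, E=24, F=10.
Attach an octagonal pyramid (V=9, E=16, F=9) along an 8-gon: merge 8 vertices and 8 edges, delete both glued faces → V=17, E=32, F=17.
Attach a dodecagonal prism (V=24, E=36, F=14) along a 4-gon: merge 4 vertices and 4 edges, delete both glued faces → V=37, E=64, F=29.
Attach a hexagonal prism (V=12, E=18, F=8) along a 4-gon: merge 4 vertices and 4 edges, delete both glued faces → V=45, E=78, F=35.
Check: V − E + F = 45 − 78 + 35 = 2.

78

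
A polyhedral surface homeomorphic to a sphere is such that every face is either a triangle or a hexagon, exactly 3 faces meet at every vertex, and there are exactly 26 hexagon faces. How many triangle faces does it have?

4

Let x be the number of triangles; then F = 26 + x.
Edge–face incidences: 2E = 6·26 + 3·x = 156 + 3x.
Every vertex has degree 3, so 3V = 2E.
Euler: V − E + F = 2 ⇒ (2E)/3 − E + (26 + x) = 2.
Multiply by 6: 2·(2E) − 3·(2E) + 6·(26 + x) = 12, i.e. 156 + 6x − (156 + 3x) = 12.
Collecting terms: 3x = 12, so x = 4.
Then 2E = 156 + 3·4 = 168, so E = 84, V = 2E/3 = 56, F = 26 + 4 = 30.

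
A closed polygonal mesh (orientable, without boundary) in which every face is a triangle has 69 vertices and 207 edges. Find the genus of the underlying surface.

Every face is a triangle and each edge borders two faces, so 3F = 2·207, giving F = 138.
χ = V − E + F = 69 − 207 + 138 = 0.
For a closed orientable surface χ = 2 − 2g, so g = (2 − (0))/2 = 1.

1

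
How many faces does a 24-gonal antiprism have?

An antiprism on an n-gon has two n-gon caps and 2n triangles: V = 2·24 = 48, E = 4·24 = 96, F = 2·24 + 2 = 50.
Check: V − E + F = 48 − 96 + 50 = 2.

50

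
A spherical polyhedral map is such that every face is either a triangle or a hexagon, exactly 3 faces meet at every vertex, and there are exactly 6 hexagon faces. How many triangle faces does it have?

Let x be the number of triangles; then F = 6 + x.
Edge–face incidences: 2E = 6·6 + 3·x = 36 + 3x.
Every vertex has degree 3, so 3V = 2E.
Euler: V − E + F = 2 ⇒ (2E)/3 − E + (6 + x) = 2.
Multiply by 6: 2·(2E) − 3·(2E) + 6·(6 + x) = 12, i.e. 36 + 6x − (36 + 3x) = 12.
Collecting terms: 3x = 12, so x = 4.
Then 2E = 36 + 3·4 = 48, so E = 24, V = 2E/3 = 16, F = 6 + 4 = 10.

4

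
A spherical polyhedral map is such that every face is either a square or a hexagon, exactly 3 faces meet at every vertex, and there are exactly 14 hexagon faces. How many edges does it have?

Let x be the number of squares; then F = 14 + x.
Edge–face incidences: 2E = 6·14 + 4·x = 84 + 4x.
Every vertex has degree 3, so 3V = 2E.
Euler: V − E + F = 2 ⇒ (2E)/3 − E + (14 + x) = 2.
Multiply by 6: 2·(2E) − 3·(2E) + 6·(14 + x) = 12, i.e. 84 + 6x − (84 + 4x) = 12.
Collecting terms: 2x = 12, so x = 6.
Then 2E = 84 + 4·6 = 108, so E = 54, V = 2E/3 = 36, F = 14 + 6 = 20.

54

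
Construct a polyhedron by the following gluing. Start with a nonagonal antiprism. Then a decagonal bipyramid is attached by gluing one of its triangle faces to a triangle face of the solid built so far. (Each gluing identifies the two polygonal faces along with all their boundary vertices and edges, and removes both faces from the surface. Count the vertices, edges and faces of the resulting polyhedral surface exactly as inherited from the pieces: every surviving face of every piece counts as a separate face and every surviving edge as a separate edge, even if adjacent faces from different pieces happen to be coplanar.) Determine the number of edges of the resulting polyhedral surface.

A nonagonal antiprism: V=18, E=36, F=20.
Attach a decagonal bipyramid (V=12, E=30, F=20) along a 3-gon: merge 3 vertices and 3 edges, delete both glued faces → V=27, E=63, F=38.
Check: V − E + F = 27 − 63 + 38 = 2.

63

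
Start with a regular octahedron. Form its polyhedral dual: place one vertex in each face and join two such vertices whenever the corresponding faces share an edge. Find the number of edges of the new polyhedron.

12

The base solid has V = 6, E = 12, F = 8.
The dual swaps V and F and preserves E: V′ = F = 8, E′ = E = 12, F′ = V = 6.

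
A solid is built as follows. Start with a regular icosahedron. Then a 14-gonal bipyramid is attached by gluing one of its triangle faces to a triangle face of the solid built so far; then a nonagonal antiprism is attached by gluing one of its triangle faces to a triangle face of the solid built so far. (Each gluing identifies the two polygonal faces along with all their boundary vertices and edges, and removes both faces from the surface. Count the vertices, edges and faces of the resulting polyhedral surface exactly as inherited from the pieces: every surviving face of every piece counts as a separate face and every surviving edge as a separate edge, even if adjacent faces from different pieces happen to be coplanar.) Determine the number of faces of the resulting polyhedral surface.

64

A regular icosahedron: V=12, E=30, F=20.
Attach a 14-gonal bipyramid (V=16, E=42, F=28) along a 3-gon: merge 3 vertices and 3 edges, delete both glued faces → V=25, E=69, F=46.
Attach a nonagonal antiprism (V=18, E=36, F=20) along a 3-gon: merge 3 vertices and 3 edges, delete both glued faces → V=40, E=102, F=64.
Check: V − E + F = 40 − 102 + 64 = 2.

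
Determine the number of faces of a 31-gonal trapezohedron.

The n-trapezohedron (dual of the n-antiprism) has V = 2·31 + 2 = 64, E = 4·31 = 124, F = 2·31 = 62.

62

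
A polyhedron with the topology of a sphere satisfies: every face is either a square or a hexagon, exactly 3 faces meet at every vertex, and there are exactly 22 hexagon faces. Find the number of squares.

6

Let x be the number of squares; then F = 22 + x.
Edge–face incidences: 2E = 6·22 + 4·x = 132 + 4x.
Every vertex has degree 3, so 3V = 2E.
Euler: V − E + F = 2 ⇒ (2E)/3 − E + (22 + x) = 2.
Multiply by 6: 2·(2E) − 3·(2E) + 6·(22 + x) = 12, i.e. 132 + 6x − (132 + 4x) = 12.
Collecting terms: 2x = 12, so x = 6.
Then 2E = 132 + 4·6 = 156, so E = 78, V = 2E/3 = 52, F = 22 + 6 = 28.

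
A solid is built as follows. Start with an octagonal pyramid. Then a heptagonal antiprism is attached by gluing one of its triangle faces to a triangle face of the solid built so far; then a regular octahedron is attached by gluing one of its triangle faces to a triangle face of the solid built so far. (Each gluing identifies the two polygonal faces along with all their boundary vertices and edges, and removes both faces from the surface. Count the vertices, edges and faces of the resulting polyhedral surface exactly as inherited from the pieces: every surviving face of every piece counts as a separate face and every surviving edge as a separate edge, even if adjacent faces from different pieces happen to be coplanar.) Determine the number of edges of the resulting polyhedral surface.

50

An octagonal pyramid: V=9, E=16, F=9.
Attach a heptagonal antiprism (V=14, E=28, F=16) along a 3-gon: merge 3 vertices and 3 edges, delete both glued faces → V=20, E=41, F=23.
Attach a regular octahedron (V=6, E=12, F=8) along a 3-gon: merge 3 vertices and 3 edges, delete both glued faces → V=23, E=50, F=29.
Check: V − E + F = 23 − 50 + 29 = 2.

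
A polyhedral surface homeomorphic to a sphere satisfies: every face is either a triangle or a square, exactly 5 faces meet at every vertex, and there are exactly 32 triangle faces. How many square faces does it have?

Let x be the number of squares; then F = 32 + x.
Edge–face incidences: 2E = 3·32 + 4·x = 96 + 4x.
Every vertex has degree 5, so 5V = 2E.
Euler: V − E + F = 2 ⇒ (2E)/5 − E + (32 + x) = 2.
Multiply by 10: 2·(2E) − 5·(2E) + 10·(32 + x) = 20, i.e. 320 + 10x − 3·(96 + 4x) = 20.
Collecting terms: −2x + 32 = 20, so −2x = −12, so x = 6.
Then 2E = 96 + 4·6 = 120, so E = 60, V = 2E/5 = 24, F = 32 + 6 = 38.

6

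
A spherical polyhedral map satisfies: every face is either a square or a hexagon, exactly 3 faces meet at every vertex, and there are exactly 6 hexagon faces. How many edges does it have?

Let x be the number of squares; then F = 6 + x.
Edge–face incidences: 2E = 6·6 + 4·x = 36 + 4x.
Every vertex has degree 3, so 3V = 2E.
Euler: V − E + F = 2 ⇒ (2E)/3 − E + (6 + x) = 2.
Multiply by 6: 2·(2E) − 3·(2E) + 6·(6 + x) = 12, i.e. 36 + 6x − (36 + 4x) = 12.
Collecting terms: 2x = 12, so x = 6.
Then 2E = 36 + 4·6 = 60, so E = 30, V = 2E/3 = 20, F = 6 + 6 = 12.

30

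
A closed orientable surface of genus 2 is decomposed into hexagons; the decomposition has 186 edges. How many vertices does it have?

122

χ = 2 − 2·2 = -2, and every face is a hexagon so 6F = 2E.
F = 2E/6 = 62. Then V = -2 + E − F = -2 + 186 − 62 = 122.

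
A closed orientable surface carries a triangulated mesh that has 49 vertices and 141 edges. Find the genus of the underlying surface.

Every face is a triangle and each edge borders two faces, so 3F = 2·141, giving F = 94.
χ = V − E + F = 49 − 141 + 94 = 2.
For a closed orientable surface χ = 2 − 2g, so g = (2 − (2))/2 = 0.

0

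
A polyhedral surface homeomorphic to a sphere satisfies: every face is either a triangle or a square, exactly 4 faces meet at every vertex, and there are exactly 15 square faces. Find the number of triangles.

Let x be the number of triangles; then F = 15 + x.
Edge–face incidences: 2E = 4·15 + 3·x = 60 + 3x.
Every vertex has degree 4, so 4V = 2E.
Euler: V − E + F = 2 ⇒ (2E)/4 − E + (15 + x) = 2.
Multiply by 8: 2·(2E) − 4·(2E) + 8·(15 + x) = 16, i.e. 120 + 8x − 2·(60 + 3x) = 16.
Collecting terms: 2x = 16, so x = 8.
Then 2E = 60 + 3·8 = 84, so E = 42, V = 2E/4 = 21, F = 15 + 8 = 23.

8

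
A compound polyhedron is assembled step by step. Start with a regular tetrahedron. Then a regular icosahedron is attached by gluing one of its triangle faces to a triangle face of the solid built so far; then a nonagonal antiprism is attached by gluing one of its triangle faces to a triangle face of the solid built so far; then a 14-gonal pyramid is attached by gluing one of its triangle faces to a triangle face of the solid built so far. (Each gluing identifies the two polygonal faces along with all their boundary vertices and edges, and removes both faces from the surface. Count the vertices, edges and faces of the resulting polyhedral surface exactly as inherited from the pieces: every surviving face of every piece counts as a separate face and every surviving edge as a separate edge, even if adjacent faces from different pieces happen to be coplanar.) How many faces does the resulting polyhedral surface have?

A regular tetrahedron: V=4, E=6, F=4.
Attach a regular icosahedron (V=12, E=30, F=20) along a 3-gon: merge 3 vertices and 3 edges, delete both glued faces → V=13, E=33, F=22.
Attach a nonagonal antiprism (V=18, E=36, F=20) along a 3-gon: merge 3 vertices and 3 edges, delete both glued faces → V=28, E=66, F=40.
Attach a 14-gonal pyramid (V=15, E=28, F=15) along a 3-gon: merge 3 vertices and 3 edges, delete both glued faces → V=40, E=91, F=53.
Check: V − E + F = 40 − 91 + 53 = 2.

53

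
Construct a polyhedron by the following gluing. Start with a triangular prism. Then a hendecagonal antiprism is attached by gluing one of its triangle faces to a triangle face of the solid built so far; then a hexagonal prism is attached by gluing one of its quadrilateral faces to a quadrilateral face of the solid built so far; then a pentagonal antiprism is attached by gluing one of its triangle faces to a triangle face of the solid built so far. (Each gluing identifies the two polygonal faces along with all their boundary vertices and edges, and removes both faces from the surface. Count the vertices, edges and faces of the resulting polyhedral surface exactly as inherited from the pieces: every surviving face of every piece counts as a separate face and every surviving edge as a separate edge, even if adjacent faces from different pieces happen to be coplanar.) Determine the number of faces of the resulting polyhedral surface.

A triangular prism: V=6, E=9, F=5.
Attach a hendecagonal antiprism (V=22, E=44, F=24) along a 3-gon: merge 3 vertices and 3 edges, delete both glued faces → V=25, E=50, F=27.
Attach a hexagonal prism (V=12, E=18, F=8) along a 4-gon: merge 4 vertices and 4 edges, delete both glued faces → V=33, E=64, F=33.
Attach a pentagonal antiprism (V=10, E=20, F=12) along a 3-gon: merge 3 vertices and 3 edges, delete both glued faces → V=40, E=81, F=43.
Check: V − E + F = 40 − 81 + 43 = 2.

43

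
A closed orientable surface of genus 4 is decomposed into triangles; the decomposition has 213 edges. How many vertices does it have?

χ = 2 − 2·4 = -6, and every face is a triangle so 3F = 2E.
F = 2E/3 = 142. Then V = -6 + E − F = -6 + 213 − 142 = 65.

65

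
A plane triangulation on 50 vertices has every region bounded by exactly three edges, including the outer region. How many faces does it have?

In a plane triangulation 3F = 2E and V − E + F = 2, so F = 2V − 4 = 2·50 − 4 = 96.

96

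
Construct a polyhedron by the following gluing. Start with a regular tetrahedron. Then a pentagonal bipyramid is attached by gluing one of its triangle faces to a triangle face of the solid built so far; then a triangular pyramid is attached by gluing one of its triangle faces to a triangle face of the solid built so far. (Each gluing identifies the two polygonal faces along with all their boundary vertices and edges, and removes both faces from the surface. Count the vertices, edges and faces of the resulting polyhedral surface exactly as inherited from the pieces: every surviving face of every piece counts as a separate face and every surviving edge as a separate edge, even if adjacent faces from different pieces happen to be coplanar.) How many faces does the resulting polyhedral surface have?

14

A regular tetrahedron: V=4, E=6, F=4.
Attach a pentagonal bipyramid (V=7, E=15, F=10) along a 3-gon: merge 3 vertices and 3 edges, delete both glued faces → V=8, E=18, F=12.
Attach a triangular pyramid (V=4, E=6, F=4) along a 3-gon: merge 3 vertices and 3 edges, delete both glued faces → V=9, E=21, F=14.
Check: V − E + F = 9 − 21 + 14 = 2.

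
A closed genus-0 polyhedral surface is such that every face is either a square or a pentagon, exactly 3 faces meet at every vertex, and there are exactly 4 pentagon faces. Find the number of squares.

4

Let x be the number of squares; then F = 4 + x.
Edge–face incidences: 2E = 5·4 + 4·x = 20 + 4x.
Every vertex has degree 3, so 3V = 2E.
Euler: V − E + F = 2 ⇒ (2E)/3 − E + (4 + x) = 2.
Multiply by 6: 2·(2E) − 3·(2E) + 6·(4 + x) = 12, i.e. 24 + 6x − (20 + 4x) = 12.
Collecting terms: 2x + 4 = 12, so 2x = 8, so x = 4.
Then 2E = 20 + 4·4 = 36, so E = 18, V = 2E/3 = 12, F = 4 + 4 = 8.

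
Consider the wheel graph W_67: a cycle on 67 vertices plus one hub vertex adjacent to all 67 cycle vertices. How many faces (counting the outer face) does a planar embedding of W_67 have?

68

W_67 has V = 67 + 1 = 68 vertices and E = 2·67 = 134 edges.
By Euler's formula F = 2 − V + E = 2 − 68 + 134 = 68.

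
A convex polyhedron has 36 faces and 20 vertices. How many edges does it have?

Here V − E + F = 2.
E = V + F − (2) = 20 + 36 − (2) = 54.

54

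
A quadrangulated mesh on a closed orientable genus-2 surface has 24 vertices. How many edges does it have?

52

χ = 2 − 2·2 = -2, and every face is a square so 4F = 2E.
V − E + F = -2 with E = 4F/2 gives 24 − (4/2 − 1)·F = -2, so F = 26 and E = 52.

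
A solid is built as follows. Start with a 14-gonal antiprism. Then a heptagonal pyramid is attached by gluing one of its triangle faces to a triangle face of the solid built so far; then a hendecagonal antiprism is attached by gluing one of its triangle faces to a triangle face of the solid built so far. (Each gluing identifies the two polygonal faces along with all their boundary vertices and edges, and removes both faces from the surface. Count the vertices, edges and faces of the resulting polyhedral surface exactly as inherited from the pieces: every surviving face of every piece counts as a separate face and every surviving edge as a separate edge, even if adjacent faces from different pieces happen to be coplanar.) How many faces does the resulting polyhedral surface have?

A 14-gonal antiprism: V=28, E=56, F=30.
Attach a heptagonal pyramid (V=8, E=14, F=8) along a 3-gon: merge 3 vertices and 3 edges, delete both glued faces → V=33, E=67, F=36.
Attach a hendecagonal antiprism (V=22, E=44, F=24) along a 3-gon: merge 3 vertices and 3 edges, delete both glued faces → V=52, E=108, F=58.
Check: V − E + F = 52 − 108 + 58 = 2.

58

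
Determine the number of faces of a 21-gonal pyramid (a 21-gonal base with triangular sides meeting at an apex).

A pyramid on an n-gon base has one n-gon and n triangles: V = 21 + 1 = 22, E = 2·21 = 42, F = 21 + 1 = 22.

22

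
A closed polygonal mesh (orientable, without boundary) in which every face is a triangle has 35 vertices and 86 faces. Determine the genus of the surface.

5

Every face is a triangle, so 2E = 3·86 = 258, giving E = 129.
χ = V − E + F = 35 − 129 + 86 = -8.
For a closed orientable surface χ = 2 − 2g, so g = (2 − (-8))/2 = 5.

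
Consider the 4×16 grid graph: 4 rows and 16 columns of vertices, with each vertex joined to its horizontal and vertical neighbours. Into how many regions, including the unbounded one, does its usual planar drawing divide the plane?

The grid has V = 4·16 = 64 vertices and E = 4·15 + 16·3 = 108 edges.
F = 2 − V + E = 2 − 64 + 108 = 46.

46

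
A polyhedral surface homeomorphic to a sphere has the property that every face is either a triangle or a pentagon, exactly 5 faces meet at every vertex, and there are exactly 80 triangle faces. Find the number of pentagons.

Let x be the number of pentagons; then F = 80 + x.
Edge–face incidences: 2E = 3·80 + 5·x = 240 + 5x.
Every vertex has degree 5, so 5V = 2E.
Euler: V − E + F = 2 ⇒ (2E)/5 − E + (80 + x) = 2.
Multiply by 10: 2·(2E) − 5·(2E) + 10·(80 + x) = 20, i.e. 800 + 10x − 3·(240 + 5x) = 20.
Collecting terms: −5x + 80 = 20, so −5x = −60, so x = 12.
Then 2E = 240 + 5·12 = 300, so E = 150, V = 2E/5 = 60, F = 80 + 12 = 92.

12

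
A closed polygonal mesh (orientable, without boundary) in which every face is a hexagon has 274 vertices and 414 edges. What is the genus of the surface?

Every face is a hexagon and each edge borders two faces, so 6F = 2·414, giving F = 138.
χ = V − E + F = 274 − 414 + 138 = -2.
For a closed orientable surface χ = 2 − 2g, so g = (2 − (-2))/2 = 2.

2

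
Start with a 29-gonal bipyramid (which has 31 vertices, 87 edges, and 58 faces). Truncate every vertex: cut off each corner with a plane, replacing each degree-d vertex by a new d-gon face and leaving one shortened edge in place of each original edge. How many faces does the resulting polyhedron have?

89

Truncation replaces each original edge-end by a new vertex, so V′ = 2E = 174.
Each original edge survives, and each old vertex of degree d contributes d new edges; summing degrees gives Σd = 2E, so E′ = E + 2E = 3E = 261.
Each original face survives and each original vertex becomes one new face: F′ = F + V = 89.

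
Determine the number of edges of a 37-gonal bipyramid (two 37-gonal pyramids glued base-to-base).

111

A bipyramid over an n-gon has 2n triangular faces and n + 2 vertices: V = 37 + 2 = 39, E = 3·37 = 111, F = 2·37 = 74.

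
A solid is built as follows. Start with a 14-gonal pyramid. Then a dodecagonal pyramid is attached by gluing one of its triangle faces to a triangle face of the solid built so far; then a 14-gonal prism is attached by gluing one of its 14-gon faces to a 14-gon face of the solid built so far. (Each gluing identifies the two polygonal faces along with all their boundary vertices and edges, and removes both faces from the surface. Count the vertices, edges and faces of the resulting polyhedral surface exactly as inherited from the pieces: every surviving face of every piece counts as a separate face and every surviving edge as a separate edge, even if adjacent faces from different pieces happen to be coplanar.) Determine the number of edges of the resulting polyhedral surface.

77

A 14-gonal pyramid: V=15, E=28, F=15.
Attach a dodecagonal pyramid (V=13, E=24, F=13) along a 3-gon: merge 3 vertices and 3 edges, delete both glued faces → V=25, E=49, F=26.
Attach a 14-gonal prism (V=28, E=42, F=16) along a 14-gon: merge 14 vertices and 14 edges, delete both glued faces → V=39, E=77, F=40.
Check: V − E + F = 39 − 77 + 40 = 2.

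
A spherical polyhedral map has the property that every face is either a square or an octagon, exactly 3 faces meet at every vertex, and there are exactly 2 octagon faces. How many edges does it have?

24

Let x be the number of squares; then F = 2 + x.
Edge–face incidences: 2E = 8·2 + 4·x = 16 + 4x.
Every vertex has degree 3, so 3V = 2E.
Euler: V − E + F = 2 ⇒ (2E)/3 − E + (2 + x) = 2.
Multiply by 6: 2·(2E) − 3·(2E) + 6·(2 + x) = 12, i.e. 12 + 6x − (16 + 4x) = 12.
Collecting terms: 2x − 4 = 12, so 2x = 16, so x = 8.
Then 2E = 16 + 4·8 = 48, so E = 24, V = 2E/3 = 16, F = 2 + 8 = 10.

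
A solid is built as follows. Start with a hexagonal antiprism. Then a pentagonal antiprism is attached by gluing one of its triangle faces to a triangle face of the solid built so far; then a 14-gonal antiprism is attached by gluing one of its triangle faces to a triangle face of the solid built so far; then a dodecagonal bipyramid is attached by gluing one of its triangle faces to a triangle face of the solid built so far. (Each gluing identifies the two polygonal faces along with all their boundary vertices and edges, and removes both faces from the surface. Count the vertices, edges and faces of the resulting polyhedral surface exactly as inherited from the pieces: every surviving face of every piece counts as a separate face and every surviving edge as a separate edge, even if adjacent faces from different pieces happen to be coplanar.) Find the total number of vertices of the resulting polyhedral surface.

55

A hexagonal antiprism: V=12, E=24, F=14.
Attach a pentagonal antiprism (V=10, E=20, F=12) along a 3-gon: merge 3 vertices and 3 edges, delete both glued faces → V=19, E=41, F=24.
Attach a 14-gonal antiprism (V=28, E=56, F=30) along a 3-gon: merge 3 vertices and 3 edges, delete both glued faces → V=44, E=94, F=52.
Attach a dodecagonal bipyramid (V=14, E=36, F=24) along a 3-gon: merge 3 vertices and 3 edges, delete both glued faces → V=55, E=127, F=74.
Check: V − E + F = 55 − 127 + 74 = 2.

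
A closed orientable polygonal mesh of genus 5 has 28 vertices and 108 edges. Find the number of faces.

For a closed orientable surface of genus 5, χ = 2 − 2·5 = -8.
F = -8 − V + E = -8 − 28 + 108 = 72.

72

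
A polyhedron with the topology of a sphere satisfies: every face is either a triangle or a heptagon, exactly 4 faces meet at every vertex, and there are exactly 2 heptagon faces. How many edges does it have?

Let x be the number of triangles; then F = 2 + x.
Edge–face incidences: 2E = 7·2 + 3·x = 14 + 3x.
Every vertex has degree 4, so 4V = 2E.
Euler: V − E + F = 2 ⇒ (2E)/4 − E + (2 + x) = 2.
Multiply by 8: 2·(2E) − 4·(2E) + 8·(2 + x) = 16, i.e. 16 + 8x − 2·(14 + 3x) = 16.
Collecting terms: 2x − 12 = 16, so 2x = 28, so x = 14.
Then 2E = 14 + 3·14 = 56, so E = 28, V = 2E/4 = 14, F = 2 + 14 = 16.

28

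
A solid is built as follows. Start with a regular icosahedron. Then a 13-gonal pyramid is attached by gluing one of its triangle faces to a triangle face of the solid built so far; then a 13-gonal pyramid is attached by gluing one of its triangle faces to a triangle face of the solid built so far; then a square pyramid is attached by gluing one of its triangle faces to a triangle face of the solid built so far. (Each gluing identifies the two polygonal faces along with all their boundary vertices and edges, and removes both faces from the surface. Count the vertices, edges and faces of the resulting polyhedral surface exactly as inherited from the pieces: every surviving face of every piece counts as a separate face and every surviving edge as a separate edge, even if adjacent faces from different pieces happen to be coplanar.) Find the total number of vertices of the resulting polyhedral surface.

36

A regular icosahedron: V=12, E=30, F=20.
Attach a 13-gonal pyramid (V=14, E=26, F=14) along a 3-gon: merge 3 vertices and 3 edges, delete both glued faces → V=23, E=53, F=32.
Attach a 13-gonal pyramid (V=14, E=26, F=14) along a 3-gon: merge 3 vertices and 3 edges, delete both glued faces → V=34, E=76, F=44.
Attach a square pyramid (V=5, E=8, F=5) along a 3-gon: merge 3 vertices and 3 edges, delete both glued faces → V=36, E=81, F=47.
Check: V − E + F = 36 − 81 + 47 = 2.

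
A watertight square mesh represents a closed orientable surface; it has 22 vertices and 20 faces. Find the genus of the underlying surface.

Every face is a square, so 2E = 4·20 = 80, giving E = 40.
χ = V − E + F = 22 − 40 + 20 = 2.
For a closed orientable surface χ = 2 − 2g, so g = (2 − (2))/2 = 0.

0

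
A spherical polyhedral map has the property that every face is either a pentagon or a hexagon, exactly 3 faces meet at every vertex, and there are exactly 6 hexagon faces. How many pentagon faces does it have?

Let x be the number of pentagons; then F = 6 + x.
Edge–face incidences: 2E = 6·6 + 5·x = 36 + 5x.
Every vertex has degree 3, so 3V = 2E.
Euler: V − E + F = 2 ⇒ (2E)/3 − E + (6 + x) = 2.
Multiply by 6: 2·(2E) − 3·(2E) + 6·(6 + x) = 12, i.e. 36 + 6x − (36 + 5x) = 12.
Collecting terms: x = 12.
Then 2E = 36 + 5·12 = 96, so E = 48, V = 2E/3 = 32, F = 6 + 12 = 18.

12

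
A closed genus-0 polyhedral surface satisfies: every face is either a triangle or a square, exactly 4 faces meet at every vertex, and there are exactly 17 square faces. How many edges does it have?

46

Let x be the number of triangles; then F = 17 + x.
Edge–face incidences: 2E = 4·17 + 3·x = 68 + 3x.
Every vertex has degree 4, so 4V = 2E.
Euler: V − E + F = 2 ⇒ (2E)/4 − E + (17 + x) = 2.
Multiply by 8: 2·(2E) − 4·(2E) + 8·(17 + x) = 16, i.e. 136 + 8x − 2·(68 + 3x) = 16.
Collecting terms: 2x = 16, so x = 8.
Then 2E = 68 + 3·8 = 92, so E = 46, V = 2E/4 = 23, F = 17 + 8 = 25.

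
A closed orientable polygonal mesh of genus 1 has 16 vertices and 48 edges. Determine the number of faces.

For a closed orientable surface of genus 1, χ = 2 − 2·1 = 0.
F = 0 − V + E = 0 − 16 + 48 = 32.

32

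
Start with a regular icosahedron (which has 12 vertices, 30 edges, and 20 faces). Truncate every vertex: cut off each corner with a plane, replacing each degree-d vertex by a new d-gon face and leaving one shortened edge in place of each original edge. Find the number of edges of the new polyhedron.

Truncation replaces each original edge-end by a new vertex, so V′ = 2E = 60.
Each original edge survives, and each old vertex of degree d contributes d new edges; summing degrees gives Σd = 2E, so E′ = E + 2E = 3E = 90.
Each original face survives and each original vertex becomes one new face: F′ = F + V = 32.

90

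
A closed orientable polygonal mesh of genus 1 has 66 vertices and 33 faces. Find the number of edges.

99

For a closed orientable surface of genus 1, χ = 2 − 2·1 = 0.
E = V + F − (0) = 66 + 33 − (0) = 99.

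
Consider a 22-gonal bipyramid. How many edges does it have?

A bipyramid over an n-gon has 2n triangular faces and n + 2 vertices: V = 22 + 2 = 24, E = 3·22 = 66, F = 2·22 = 44.

66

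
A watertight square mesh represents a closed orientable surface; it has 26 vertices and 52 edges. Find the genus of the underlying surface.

Every face is a square and each edge borders two faces, so 4F = 2·52, giving F = 26.
χ = V − E + F = 26 − 52 + 26 = 0.
For a closed orientable surface χ = 2 − 2g, so g = (2 − (0))/2 = 1.

1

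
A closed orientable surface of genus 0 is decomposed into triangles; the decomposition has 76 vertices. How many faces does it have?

χ = 2 − 2·0 = 2, and every face is a triangle so 3F = 2E.
V − E + F = 2 with E = 3F/2 gives 76 − (3/2 − 1)·F = 2, so F = 148 and E = 222.

148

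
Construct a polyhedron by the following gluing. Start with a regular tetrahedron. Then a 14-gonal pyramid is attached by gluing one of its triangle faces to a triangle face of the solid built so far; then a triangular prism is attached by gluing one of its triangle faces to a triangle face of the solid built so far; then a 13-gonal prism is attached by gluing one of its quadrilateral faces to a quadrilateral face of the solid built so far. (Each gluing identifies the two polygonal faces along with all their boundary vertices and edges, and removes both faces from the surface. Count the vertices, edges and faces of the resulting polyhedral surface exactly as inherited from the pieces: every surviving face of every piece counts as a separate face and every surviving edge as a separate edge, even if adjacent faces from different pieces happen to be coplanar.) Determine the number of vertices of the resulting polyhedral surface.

41

A regular tetrahedron: V=4, E=6, F=4.
Attach a 14-gonal pyramid (V=15, E=28, F=15) along a 3-gon: merge 3 vertices and 3 edges, delete both glued faces → V=16, E=31, F=17.
Attach a triangular prism (V=6, E=9, F=5) along a 3-gon: merge 3 vertices and 3 edges, delete both glued faces → V=19, E=37, F=20.
Attach a 13-gonal prism (V=26, E=39, F=15) along a 4-gon: merge 4 vertices and 4 edges, delete both glued faces → V=41, E=72, F=33.
Check: V − E + F = 41 − 72 + 33 = 2.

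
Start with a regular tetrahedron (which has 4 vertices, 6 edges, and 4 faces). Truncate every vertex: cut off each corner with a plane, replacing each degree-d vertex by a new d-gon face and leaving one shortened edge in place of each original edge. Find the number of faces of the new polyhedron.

Truncation replaces each original edge-end by a new vertex, so V′ = 2E = 12.
Each original edge survives, and each old vertex of degree d contributes d new edges; summing degrees gives Σd = 2E, so E′ = E + 2E = 3E = 18.
Each original face survives and each original vertex becomes one new face: F′ = F + V = 8.

8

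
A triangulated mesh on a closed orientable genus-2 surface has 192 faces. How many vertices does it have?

94

χ = 2 − 2·2 = -2, and every face is a triangle so 3F = 2E.
E = 3·192/2 = 288. Then V = -2 + E − F = -2 + 288 − 192 = 94.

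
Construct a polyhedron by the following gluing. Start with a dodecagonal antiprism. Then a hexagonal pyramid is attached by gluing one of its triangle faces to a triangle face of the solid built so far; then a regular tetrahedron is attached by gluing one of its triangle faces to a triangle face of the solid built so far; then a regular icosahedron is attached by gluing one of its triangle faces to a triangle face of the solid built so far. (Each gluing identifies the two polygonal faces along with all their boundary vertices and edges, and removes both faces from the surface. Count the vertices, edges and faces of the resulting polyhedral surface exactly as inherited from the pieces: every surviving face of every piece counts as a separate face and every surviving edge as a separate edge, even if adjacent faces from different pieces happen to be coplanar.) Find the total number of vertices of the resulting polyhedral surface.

38

A dodecagonal antiprism: V=24, E=48, F=26.
Attach a hexagonal pyramid (V=7, E=12, F=7) along a 3-gon: merge 3 vertices and 3 edges, delete both glued faces → V=28, E=57, F=31.
Attach a regular tetrahedron (V=4, E=6, F=4) along a 3-gon: merge 3 vertices and 3 edges, delete both glued faces → V=29, E=60, F=33.
Attach a regular icosahedron (V=12, E=30, F=20) along a 3-gon: merge 3 vertices and 3 edges, delete both glued faces → V=38, E=87, F=51.
Check: V − E + F = 38 − 87 + 51 = 2.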